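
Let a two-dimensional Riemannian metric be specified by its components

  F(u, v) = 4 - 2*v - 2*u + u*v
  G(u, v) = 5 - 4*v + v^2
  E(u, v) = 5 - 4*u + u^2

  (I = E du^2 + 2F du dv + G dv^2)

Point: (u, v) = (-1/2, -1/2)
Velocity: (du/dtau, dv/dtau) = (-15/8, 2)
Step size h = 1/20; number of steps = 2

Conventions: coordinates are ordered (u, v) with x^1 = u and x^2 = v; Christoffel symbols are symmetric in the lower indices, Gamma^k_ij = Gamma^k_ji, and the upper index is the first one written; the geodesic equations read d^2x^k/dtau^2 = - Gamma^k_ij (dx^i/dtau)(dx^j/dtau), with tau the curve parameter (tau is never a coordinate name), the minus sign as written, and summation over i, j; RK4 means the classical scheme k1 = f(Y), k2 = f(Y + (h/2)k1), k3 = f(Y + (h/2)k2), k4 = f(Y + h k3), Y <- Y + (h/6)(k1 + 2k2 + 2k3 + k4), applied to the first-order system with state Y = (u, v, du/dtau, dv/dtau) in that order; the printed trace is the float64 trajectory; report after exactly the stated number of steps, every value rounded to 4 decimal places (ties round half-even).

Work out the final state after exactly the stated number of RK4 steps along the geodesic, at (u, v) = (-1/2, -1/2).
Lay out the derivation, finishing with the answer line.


f(Y) = (du/dtau, dv/dtau, -Gamma^u_ij Y'^i Y'^j, -Gamma^v_ij Y'^i Y'^j) with the Gammas evaluated at the stage position; h = 0.050000; intermediate values shown to 6 dp
step 0: u = -0.5000, v = -0.5000, du/dtau = -1.8750, dv/dtau = 2.0000
step 1:
  k1: at (u, v) = (-0.500000, -0.500000), (du/dtau, dv/dtau) = (-1.875000, 2.000000); Gamma_uuu = -0.185185, Gamma_uuv = 0.000000, Gamma_uvv = -0.185185, Gamma_vuu = -0.185185, Gamma_vuv = 0.000000, Gamma_vvv = -0.185185; k1 = (-1.875000, 2.000000, 1.391782, 1.391782)
  k2: at (u, v) = (-0.546875, -0.450000), (du/dtau, dv/dtau) = (-1.840205, 2.034795); Gamma_uuu = -0.188810, Gamma_uuv = 0.000000, Gamma_uvv = -0.188810, Gamma_vuu = -0.181629, Gamma_vuv = 0.000000, Gamma_vvv = -0.181629; k2 = (-1.840205, 2.034795, 1.421127, 1.367071)
  k3: at (u, v) = (-0.546005, -0.449130), (du/dtau, dv/dtau) = (-1.839472, 2.034177); Gamma_uuu = -0.188867, Gamma_uuv = 0.000000, Gamma_uvv = -0.188867, Gamma_vuu = -0.181681, Gamma_vuv = 0.000000, Gamma_vvv = -0.181681; k3 = (-1.839472, 2.034177, 1.420573, 1.366520)
  k4: at (u, v) = (-0.591974, -0.398291), (du/dtau, dv/dtau) = (-1.803971, 2.068326); Gamma_uuu = -0.192424, Gamma_uuv = 0.000000, Gamma_uvv = -0.192424, Gamma_vuu = -0.178045, Gamma_vuv = 0.000000, Gamma_vvv = -0.178045; k4 = (-1.803971, 2.068326, 1.449391, 1.341087)
  Y <- Y + (h/6)(k1 + 2k2 + 2k3 + k4): u = -0.5920, v = -0.3983, du/dtau = -1.8040, dv/dtau = 2.0683
step 2:
  k1: at (u, v) = (-0.591986, -0.398281), (du/dtau, dv/dtau) = (-1.803962, 2.068334); Gamma_uuu = -0.192425, Gamma_uuv = 0.000000, Gamma_uvv = -0.192425, Gamma_vuu = -0.178044, Gamma_vuv = 0.000000, Gamma_vvv = -0.178044; k1 = (-1.803962, 2.068334, 1.449396, 1.341079)
  k2: at (u, v) = (-0.637085, -0.346573), (du/dtau, dv/dtau) = (-1.767727, 2.101861); Gamma_uuu = -0.195911, Gamma_uuv = 0.000000, Gamma_uvv = -0.195911, Gamma_vuu = -0.174329, Gamma_vuv = 0.000000, Gamma_vvv = -0.174329; k2 = (-1.767727, 2.101861, 1.477694, 1.314905)
  k3: at (u, v) = (-0.636179, -0.345735), (du/dtau, dv/dtau) = (-1.767020, 2.101206); Gamma_uuu = -0.195971, Gamma_uuv = 0.000000, Gamma_uvv = -0.195971, Gamma_vuu = -0.174379, Gamma_vuv = 0.000000, Gamma_vvv = -0.174379; k3 = (-1.767020, 2.101206, 1.477114, 1.314371)
  k4: at (u, v) = (-0.680337, -0.293221), (du/dtau, dv/dtau) = (-1.730106, 2.134052); Gamma_uuu = -0.199384, Gamma_uuv = 0.000000, Gamma_uvv = -0.199384, Gamma_vuu = -0.170588, Gamma_vuv = 0.000000, Gamma_vvv = -0.170588; k4 = (-1.730106, 2.134052, 1.504843, 1.287501)
  Y <- Y + (h/6)(k1 + 2k2 + 2k3 + k4): u = -0.6803, v = -0.2932, du/dtau = -1.7301, dv/dtau = 2.1341

Answer: u = -0.6803, v = -0.2932, du/dtau = -1.7301, dv/dtau = 2.1341


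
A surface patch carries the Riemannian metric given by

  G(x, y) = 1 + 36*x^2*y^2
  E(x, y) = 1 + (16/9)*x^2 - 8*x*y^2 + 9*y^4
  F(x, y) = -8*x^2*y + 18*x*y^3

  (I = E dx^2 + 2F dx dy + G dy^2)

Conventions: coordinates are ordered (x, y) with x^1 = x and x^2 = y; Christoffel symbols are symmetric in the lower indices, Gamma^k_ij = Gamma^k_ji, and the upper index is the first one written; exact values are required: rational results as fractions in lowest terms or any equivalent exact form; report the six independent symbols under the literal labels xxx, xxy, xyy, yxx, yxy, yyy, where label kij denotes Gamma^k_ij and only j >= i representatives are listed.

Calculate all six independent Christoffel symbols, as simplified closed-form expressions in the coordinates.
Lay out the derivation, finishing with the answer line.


E = 1 + (16/9)*x^2 - 8*x*y^2 + 9*y^4; F = -8*x^2*y + 18*x*y^3; G = 1 + 36*x^2*y^2
Gamma^k_ij = (1/2) g^{kl} (d_i g_jl + d_j g_il - d_l g_ij), with g^inv = (1/(EG-F^2)) [[G, -F], [-F, E]]
first partials: E_x = (32/9)*x - 8*y^2, E_y = -16*x*y + 36*y^3, F_x = -16*x*y + 18*y^3, F_y = -8*x^2 + 54*x*y^2, G_x = 72*x*y^2, G_y = 72*x^2*y
D = EG - F^2 = 1 + (16/9)*x^2 - 8*x*y^2 + 9*y^4 + 36*x^2*y^2
expanded: Gamma^x_xx = (G E_x - 2F F_x + F E_y)/(2D), Gamma^x_xy = (G E_y - F G_x)/(2D), Gamma^x_yy = (2G F_y - G G_x - F G_y)/(2D), Gamma^y_xx = (2E F_x - E E_y - F E_x)/(2D), Gamma^y_xy = (E G_x - F E_y)/(2D), Gamma^y_yy = (E G_y - 2F F_y + F G_x)/(2D); substitute and cancel common factors

Answer: Gamma_xxx = (16*x - 36*y^2)/(324*x^2*y^2 + 16*x^2 - 72*x*y^2 + 81*y^4 + 9), Gamma_xxy = (-72*x*y + 162*y^3)/(324*x^2*y^2 + 16*x^2 - 72*x*y^2 + 81*y^4 + 9), Gamma_xyy = (-72*x^2 + 162*x*y^2)/(324*x^2*y^2 + 16*x^2 - 72*x*y^2 + 81*y^4 + 9), Gamma_yxx = -72*x*y/(324*x^2*y^2 + 16*x^2 - 72*x*y^2 + 81*y^4 + 9), Gamma_yxy = 324*x*y^2/(324*x^2*y^2 + 16*x^2 - 72*x*y^2 + 81*y^4 + 9), Gamma_yyy = 324*x^2*y/(324*x^2*y^2 + 16*x^2 - 72*x*y^2 + 81*y^4 + 9)


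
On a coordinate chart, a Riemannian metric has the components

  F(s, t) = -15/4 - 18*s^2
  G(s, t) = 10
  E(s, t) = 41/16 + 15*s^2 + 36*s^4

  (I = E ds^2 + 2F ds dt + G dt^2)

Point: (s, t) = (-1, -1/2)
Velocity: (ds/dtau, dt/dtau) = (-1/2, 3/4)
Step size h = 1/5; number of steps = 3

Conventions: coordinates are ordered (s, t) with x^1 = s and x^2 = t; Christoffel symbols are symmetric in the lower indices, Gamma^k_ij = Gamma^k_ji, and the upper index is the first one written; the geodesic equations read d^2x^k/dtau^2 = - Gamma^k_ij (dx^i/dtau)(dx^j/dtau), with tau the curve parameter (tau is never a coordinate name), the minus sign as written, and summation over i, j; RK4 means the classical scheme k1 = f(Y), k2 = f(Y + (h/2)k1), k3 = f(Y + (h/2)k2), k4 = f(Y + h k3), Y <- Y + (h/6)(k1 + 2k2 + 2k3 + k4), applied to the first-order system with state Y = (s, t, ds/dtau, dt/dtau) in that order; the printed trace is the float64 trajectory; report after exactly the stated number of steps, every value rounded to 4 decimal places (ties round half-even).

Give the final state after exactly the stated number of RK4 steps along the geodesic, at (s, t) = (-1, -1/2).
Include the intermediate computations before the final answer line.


f(Y) = (ds/dtau, dt/dtau, -Gamma^s_ij Y'^i Y'^j, -Gamma^t_ij Y'^i Y'^j) with the Gammas evaluated at the stage position; h = 0.200000; intermediate values shown to 6 dp
step 0: s = -1.0000, t = -0.5000, ds/dtau = -0.5000, dt/dtau = 0.7500
step 1:
  k1: at (s, t) = (-1.000000, -0.500000), (ds/dtau, dt/dtau) = (-0.500000, 0.750000); Gamma_sss = -1.390609, Gamma_sst = 0.000000, Gamma_stt = 0.000000, Gamma_tss = 0.575425, Gamma_tst = 0.000000, Gamma_ttt = 0.000000; k1 = (-0.500000, 0.750000, 0.347652, -0.143856)
  k2: at (s, t) = (-1.050000, -0.425000), (ds/dtau, dt/dtau) = (-0.465235, 0.735614); Gamma_sss = -1.379091, Gamma_sst = 0.000000, Gamma_stt = 0.000000, Gamma_tss = 0.526036, Gamma_tst = 0.000000, Gamma_ttt = 0.000000; k2 = (-0.465235, 0.735614, 0.298495, -0.113857)
  k3: at (s, t) = (-1.046523, -0.426439), (ds/dtau, dt/dtau) = (-0.470150, 0.738614); Gamma_sss = -1.380056, Gamma_sst = 0.000000, Gamma_stt = 0.000000, Gamma_tss = 0.529347, Gamma_tst = 0.000000, Gamma_ttt = 0.000000; k3 = (-0.470150, 0.738614, 0.305050, -0.117008)
  k4: at (s, t) = (-1.094030, -0.352277), (ds/dtau, dt/dtau) = (-0.438990, 0.726598); Gamma_sss = -1.365056, Gamma_sst = 0.000000, Gamma_stt = 0.000000, Gamma_tss = 0.485704, Gamma_tst = 0.000000, Gamma_ttt = 0.000000; k4 = (-0.438990, 0.726598, 0.263063, -0.093601)
  Y <- Y + (h/6)(k1 + 2k2 + 2k3 + k4): s = -1.0937, t = -0.3525, ds/dtau = -0.4394, dt/dtau = 0.7267
step 2:
  k1: at (s, t) = (-1.093659, -0.352498), (ds/dtau, dt/dtau) = (-0.439407, 0.726694); Gamma_sss = -1.365187, Gamma_sst = 0.000000, Gamma_stt = 0.000000, Gamma_tss = 0.486031, Gamma_tst = 0.000000, Gamma_ttt = 0.000000; k1 = (-0.439407, 0.726694, 0.263588, -0.093842)
  k2: at (s, t) = (-1.137599, -0.279829), (ds/dtau, dt/dtau) = (-0.413048, 0.717310); Gamma_sss = -1.348388, Gamma_sst = 0.000000, Gamma_stt = 0.000000, Gamma_tss = 0.448725, Gamma_tst = 0.000000, Gamma_ttt = 0.000000; k2 = (-0.413048, 0.717310, 0.230046, -0.076556)
  k3: at (s, t) = (-1.134963, -0.280767), (ds/dtau, dt/dtau) = (-0.416402, 0.719038); Gamma_sss = -1.349463, Gamma_sst = 0.000000, Gamma_stt = 0.000000, Gamma_tss = 0.450880, Gamma_tst = 0.000000, Gamma_ttt = 0.000000; k3 = (-0.416402, 0.719038, 0.233984, -0.078178)
  k4: at (s, t) = (-1.176939, -0.208691), (ds/dtau, dt/dtau) = (-0.392610, 0.711058); Gamma_sss = -1.331502, Gamma_sst = 0.000000, Gamma_stt = 0.000000, Gamma_tss = 0.417787, Gamma_tst = 0.000000, Gamma_ttt = 0.000000; k4 = (-0.392610, 0.711058, 0.205241, -0.064399)
  Y <- Y + (h/6)(k1 + 2k2 + 2k3 + k4): s = -1.1767, t = -0.2088, ds/dtau = -0.3928, dt/dtau = 0.7111
step 3:
  k1: at (s, t) = (-1.176689, -0.208817), (ds/dtau, dt/dtau) = (-0.392844, 0.711103); Gamma_sss = -1.331614, Gamma_sst = 0.000000, Gamma_stt = 0.000000, Gamma_tss = 0.417976, Gamma_tst = 0.000000, Gamma_ttt = 0.000000; k1 = (-0.392844, 0.711103, 0.205503, -0.064505)
  k2: at (s, t) = (-1.215974, -0.137706), (ds/dtau, dt/dtau) = (-0.372293, 0.704653); Gamma_sss = -1.313437, Gamma_sst = 0.000000, Gamma_stt = 0.000000, Gamma_tss = 0.389299, Gamma_tst = 0.000000, Gamma_ttt = 0.000000; k2 = (-0.372293, 0.704653, 0.182045, -0.053958)
  k3: at (s, t) = (-1.213919, -0.138351), (ds/dtau, dt/dtau) = (-0.374639, 0.705708); Gamma_sss = -1.314415, Gamma_sst = 0.000000, Gamma_stt = 0.000000, Gamma_tss = 0.390746, Gamma_tst = 0.000000, Gamma_ttt = 0.000000; k3 = (-0.374639, 0.705708, 0.184484, -0.054843)
  k4: at (s, t) = (-1.251617, -0.067675), (ds/dtau, dt/dtau) = (-0.355947, 0.700135); Gamma_sss = -1.296083, Gamma_sst = 0.000000, Gamma_stt = 0.000000, Gamma_tss = 0.365119, Gamma_tst = 0.000000, Gamma_ttt = 0.000000; k4 = (-0.355947, 0.700135, 0.164211, -0.046260)
  Y <- Y + (h/6)(k1 + 2k2 + 2k3 + k4): s = -1.2514, t = -0.0678, ds/dtau = -0.3561, dt/dtau = 0.7002

Answer: s = -1.2514, t = -0.0678, ds/dtau = -0.3561, dt/dtau = 0.7002


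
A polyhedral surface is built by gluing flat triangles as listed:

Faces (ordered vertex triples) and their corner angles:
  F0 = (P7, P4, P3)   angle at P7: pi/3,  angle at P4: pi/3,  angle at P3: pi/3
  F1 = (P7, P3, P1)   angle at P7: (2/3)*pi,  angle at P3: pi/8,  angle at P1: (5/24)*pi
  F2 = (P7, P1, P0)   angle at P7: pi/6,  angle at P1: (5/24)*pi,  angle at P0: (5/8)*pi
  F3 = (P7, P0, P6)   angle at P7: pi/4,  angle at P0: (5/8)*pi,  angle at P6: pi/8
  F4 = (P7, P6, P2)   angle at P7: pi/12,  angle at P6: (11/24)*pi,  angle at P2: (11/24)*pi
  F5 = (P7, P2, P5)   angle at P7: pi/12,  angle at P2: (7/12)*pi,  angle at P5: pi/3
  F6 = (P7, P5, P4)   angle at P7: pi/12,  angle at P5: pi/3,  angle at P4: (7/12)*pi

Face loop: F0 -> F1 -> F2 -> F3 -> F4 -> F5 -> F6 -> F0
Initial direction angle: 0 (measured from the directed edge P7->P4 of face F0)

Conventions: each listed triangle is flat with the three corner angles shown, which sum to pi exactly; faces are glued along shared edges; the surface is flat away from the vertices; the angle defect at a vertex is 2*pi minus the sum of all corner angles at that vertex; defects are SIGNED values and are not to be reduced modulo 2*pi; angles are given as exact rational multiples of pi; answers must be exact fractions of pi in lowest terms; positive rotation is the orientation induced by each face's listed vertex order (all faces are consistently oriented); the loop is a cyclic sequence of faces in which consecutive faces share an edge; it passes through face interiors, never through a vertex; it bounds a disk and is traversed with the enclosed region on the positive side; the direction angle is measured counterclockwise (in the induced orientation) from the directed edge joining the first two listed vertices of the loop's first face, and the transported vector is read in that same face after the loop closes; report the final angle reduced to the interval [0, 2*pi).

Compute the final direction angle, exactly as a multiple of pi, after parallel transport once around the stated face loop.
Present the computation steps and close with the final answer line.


enclosed vertex P7: corner angles sum to (5/3)*pi, defect = 2*pi - (5/3)*pi = pi/3
by Gauss-Bonnet the loop rotates the vector by the enclosed defect sum (positive orientation, mod 2*pi)
final angle = 0 + pi/3 = pi/3 (mod 2*pi)

Answer: final direction angle = pi/3


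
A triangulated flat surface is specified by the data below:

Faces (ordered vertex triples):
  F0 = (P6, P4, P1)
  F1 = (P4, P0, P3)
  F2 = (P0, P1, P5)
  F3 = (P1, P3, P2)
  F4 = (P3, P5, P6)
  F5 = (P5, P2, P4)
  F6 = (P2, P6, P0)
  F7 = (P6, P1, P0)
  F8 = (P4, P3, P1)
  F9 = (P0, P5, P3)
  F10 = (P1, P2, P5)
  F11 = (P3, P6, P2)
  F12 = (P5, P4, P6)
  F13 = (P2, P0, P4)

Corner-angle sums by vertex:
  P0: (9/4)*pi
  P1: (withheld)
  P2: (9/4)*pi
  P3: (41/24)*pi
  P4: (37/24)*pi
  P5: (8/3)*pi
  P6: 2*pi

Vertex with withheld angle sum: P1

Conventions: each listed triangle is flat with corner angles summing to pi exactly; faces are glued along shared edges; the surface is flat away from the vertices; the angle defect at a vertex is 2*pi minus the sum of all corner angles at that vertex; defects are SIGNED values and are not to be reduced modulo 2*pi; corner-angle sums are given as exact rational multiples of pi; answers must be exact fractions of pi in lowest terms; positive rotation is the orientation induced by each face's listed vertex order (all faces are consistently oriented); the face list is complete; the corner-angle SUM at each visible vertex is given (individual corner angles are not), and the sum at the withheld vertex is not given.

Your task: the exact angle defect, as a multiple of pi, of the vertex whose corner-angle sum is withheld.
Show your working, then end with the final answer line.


V = 7, E = 21, F = 14; chi = V - E + F = 0
Gauss-Bonnet: total defect = 2*pi*chi = 0; visible defects sum to (-5/12)*pi

Answer: defect(P1) = (5/12)*pi


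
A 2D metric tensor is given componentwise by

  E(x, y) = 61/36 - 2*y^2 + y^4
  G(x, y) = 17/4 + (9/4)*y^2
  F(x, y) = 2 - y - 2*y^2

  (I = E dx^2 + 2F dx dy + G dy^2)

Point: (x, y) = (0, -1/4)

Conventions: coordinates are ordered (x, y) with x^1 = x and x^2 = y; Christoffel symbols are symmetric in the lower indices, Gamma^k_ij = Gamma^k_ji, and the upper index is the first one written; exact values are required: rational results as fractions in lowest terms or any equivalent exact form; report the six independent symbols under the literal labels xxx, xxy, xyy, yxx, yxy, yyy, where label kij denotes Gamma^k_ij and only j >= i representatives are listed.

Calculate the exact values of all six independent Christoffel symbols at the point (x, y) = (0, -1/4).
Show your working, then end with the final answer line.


E = 3625/2304, F = 17/8, G = 281/64 at the point
E_x = 0, E_y = 15/16, F_x = 0, F_y = 0, G_x = 0, G_y = -9/8
EG - F^2 = 352769/147456;  g^inv = (147456/352769) * [[281/64, -17/8], [-17/8, 3625/2304]]
first-kind symbols [ij,l] = (1/2)(d_i g_jl + d_j g_il - d_l g_ij): [xx,x] = E_x/2 = 0, [xx,y] = F_x - E_y/2 = -15/32, [xy,x] = E_y/2 = 15/32, [xy,y] = G_x/2 = 0, [yy,x] = F_y - G_x/2 = 0, [yy,y] = G_y/2 = -9/16
Gamma^x_ij = (G*[ij,x] - F*[ij,y])/(EG - F^2), Gamma^y_ij = (E*[ij,y] - F*[ij,x])/(EG - F^2)

Answer: Gamma_xxx = 146880/352769, Gamma_xxy = 303480/352769, Gamma_xyy = 176256/352769, Gamma_yxx = -108750/352769, Gamma_yxy = -146880/352769, Gamma_yyy = -130500/352769


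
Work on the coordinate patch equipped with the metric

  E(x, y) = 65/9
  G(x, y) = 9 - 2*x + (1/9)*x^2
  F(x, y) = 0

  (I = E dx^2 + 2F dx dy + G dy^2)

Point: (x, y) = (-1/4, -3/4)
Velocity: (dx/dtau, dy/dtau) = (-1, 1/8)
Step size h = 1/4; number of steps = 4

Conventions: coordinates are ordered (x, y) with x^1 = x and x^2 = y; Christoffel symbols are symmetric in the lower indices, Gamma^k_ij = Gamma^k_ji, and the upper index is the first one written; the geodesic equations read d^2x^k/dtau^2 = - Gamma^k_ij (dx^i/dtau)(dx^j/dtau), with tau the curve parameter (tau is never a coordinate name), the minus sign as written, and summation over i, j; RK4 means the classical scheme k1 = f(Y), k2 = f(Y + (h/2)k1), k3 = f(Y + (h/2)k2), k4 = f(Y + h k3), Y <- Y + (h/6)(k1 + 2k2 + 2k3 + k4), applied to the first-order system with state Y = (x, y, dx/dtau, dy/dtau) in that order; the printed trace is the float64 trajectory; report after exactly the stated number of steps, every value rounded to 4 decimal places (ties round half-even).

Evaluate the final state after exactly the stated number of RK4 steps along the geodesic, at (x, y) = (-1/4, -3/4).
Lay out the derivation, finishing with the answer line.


f(Y) = (dx/dtau, dy/dtau, -Gamma^x_ij Y'^i Y'^j, -Gamma^y_ij Y'^i Y'^j) with the Gammas evaluated at the stage position; h = 0.250000; intermediate values shown to 6 dp
step 0: x = -0.2500, y = -0.7500, dx/dtau = -1.0000, dy/dtau = 0.1250
step 1:
  k1: at (x, y) = (-0.250000, -0.750000), (dx/dtau, dy/dtau) = (-1.000000, 0.125000); Gamma_xxx = 0.000000, Gamma_xxy = 0.000000, Gamma_xyy = 0.142308, Gamma_yxx = 0.000000, Gamma_yxy = -0.108108, Gamma_yyy = 0.000000; k1 = (-1.000000, 0.125000, -0.002224, -0.027027)
  k2: at (x, y) = (-0.375000, -0.734375), (dx/dtau, dy/dtau) = (-1.000278, 0.121622); Gamma_xxx = 0.000000, Gamma_xxy = 0.000000, Gamma_xyy = 0.144231, Gamma_yxx = 0.000000, Gamma_yxy = -0.106667, Gamma_yyy = 0.000000; k2 = (-1.000278, 0.121622, -0.002133, -0.025953)
  k3: at (x, y) = (-0.375035, -0.734797), (dx/dtau, dy/dtau) = (-1.000267, 0.121756); Gamma_xxx = 0.000000, Gamma_xxy = 0.000000, Gamma_xyy = 0.144231, Gamma_yxx = 0.000000, Gamma_yxy = -0.106666, Gamma_yyy = 0.000000; k3 = (-1.000267, 0.121756, -0.002138, -0.025981)
  k4: at (x, y) = (-0.500067, -0.719561), (dx/dtau, dy/dtau) = (-1.000535, 0.118505); Gamma_xxx = 0.000000, Gamma_xxy = 0.000000, Gamma_xyy = 0.146155, Gamma_yxx = 0.000000, Gamma_yxy = -0.105262, Gamma_yyy = 0.000000; k4 = (-1.000535, 0.118505, -0.002053, -0.024962)
  Y <- Y + (h/6)(k1 + 2k2 + 2k3 + k4): x = -0.5001, y = -0.7196, dx/dtau = -1.0005, dy/dtau = 0.1185
step 2:
  k1: at (x, y) = (-0.500068, -0.719573), (dx/dtau, dy/dtau) = (-1.000534, 0.118506); Gamma_xxx = 0.000000, Gamma_xxy = 0.000000, Gamma_xyy = 0.146155, Gamma_yxx = 0.000000, Gamma_yxy = -0.105262, Gamma_yyy = 0.000000; k1 = (-1.000534, 0.118506, -0.002053, -0.024962)
  k2: at (x, y) = (-0.625134, -0.704759), (dx/dtau, dy/dtau) = (-1.000791, 0.115386); Gamma_xxx = 0.000000, Gamma_xxy = 0.000000, Gamma_xyy = 0.148079, Gamma_yxx = 0.000000, Gamma_yxy = -0.103895, Gamma_yyy = 0.000000; k2 = (-1.000791, 0.115386, -0.001972, -0.023995)
  k3: at (x, y) = (-0.625166, -0.705149), (dx/dtau, dy/dtau) = (-1.000781, 0.115507); Gamma_xxx = 0.000000, Gamma_xxy = 0.000000, Gamma_xyy = 0.148079, Gamma_yxx = 0.000000, Gamma_yxy = -0.103894, Gamma_yyy = 0.000000; k3 = (-1.000781, 0.115507, -0.001976, -0.024020)
  k4: at (x, y) = (-0.750263, -0.690696), (dx/dtau, dy/dtau) = (-1.001028, 0.112501); Gamma_xxx = 0.000000, Gamma_xxy = 0.000000, Gamma_xyy = 0.150004, Gamma_yxx = 0.000000, Gamma_yxy = -0.102561, Gamma_yyy = 0.000000; k4 = (-1.001028, 0.112501, -0.001899, -0.023100)
  Y <- Y + (h/6)(k1 + 2k2 + 2k3 + k4): x = -0.7503, y = -0.6907, dx/dtau = -1.0010, dy/dtau = 0.1125
step 3:
  k1: at (x, y) = (-0.750264, -0.690706), (dx/dtau, dy/dtau) = (-1.001028, 0.112502); Gamma_xxx = 0.000000, Gamma_xxy = 0.000000, Gamma_xyy = 0.150004, Gamma_yxx = 0.000000, Gamma_yxy = -0.102561, Gamma_yyy = 0.000000; k1 = (-1.001028, 0.112502, -0.001899, -0.023100)
  k2: at (x, y) = (-0.875392, -0.676643), (dx/dtau, dy/dtau) = (-1.001265, 0.109615); Gamma_xxx = 0.000000, Gamma_xxy = 0.000000, Gamma_xyy = 0.151929, Gamma_yxx = 0.000000, Gamma_yxy = -0.101262, Gamma_yyy = 0.000000; k2 = (-1.001265, 0.109615, -0.001825, -0.022228)
  k3: at (x, y) = (-0.875422, -0.677004), (dx/dtau, dy/dtau) = (-1.001256, 0.109724); Gamma_xxx = 0.000000, Gamma_xxy = 0.000000, Gamma_xyy = 0.151930, Gamma_yxx = 0.000000, Gamma_yxy = -0.101261, Gamma_yyy = 0.000000; k3 = (-1.001256, 0.109724, -0.001829, -0.022249)
  k4: at (x, y) = (-1.000578, -0.663275), (dx/dtau, dy/dtau) = (-1.001485, 0.106940); Gamma_xxx = 0.000000, Gamma_xxy = 0.000000, Gamma_xyy = 0.153855, Gamma_yxx = 0.000000, Gamma_yxy = -0.099994, Gamma_yyy = 0.000000; k4 = (-1.001485, 0.106940, -0.001760, -0.021418)
  Y <- Y + (h/6)(k1 + 2k2 + 2k3 + k4): x = -1.0006, y = -0.6633, dx/dtau = -1.0015, dy/dtau = 0.1069
step 4:
  k1: at (x, y) = (-1.000578, -0.663285), (dx/dtau, dy/dtau) = (-1.001485, 0.106941); Gamma_xxx = 0.000000, Gamma_xxy = 0.000000, Gamma_xyy = 0.153855, Gamma_yxx = 0.000000, Gamma_yxy = -0.099994, Gamma_yyy = 0.000000; k1 = (-1.001485, 0.106941, -0.001760, -0.021419)
  k2: at (x, y) = (-1.125764, -0.649917), (dx/dtau, dy/dtau) = (-1.001705, 0.104263); Gamma_xxx = 0.000000, Gamma_xxy = 0.000000, Gamma_xyy = 0.155781, Gamma_yxx = 0.000000, Gamma_yxy = -0.098758, Gamma_yyy = 0.000000; k2 = (-1.001705, 0.104263, -0.001693, -0.020629)
  k3: at (x, y) = (-1.125792, -0.650252), (dx/dtau, dy/dtau) = (-1.001696, 0.104362); Gamma_xxx = 0.000000, Gamma_xxy = 0.000000, Gamma_xyy = 0.155781, Gamma_yxx = 0.000000, Gamma_yxy = -0.098758, Gamma_yyy = 0.000000; k3 = (-1.001696, 0.104362, -0.001697, -0.020648)
  k4: at (x, y) = (-1.251003, -0.637194), (dx/dtau, dy/dtau) = (-1.001909, 0.101779); Gamma_xxx = 0.000000, Gamma_xxy = 0.000000, Gamma_xyy = 0.157708, Gamma_yxx = 0.000000, Gamma_yxy = -0.097551, Gamma_yyy = 0.000000; k4 = (-1.001909, 0.101779, -0.001634, -0.019895)
  Y <- Y + (h/6)(k1 + 2k2 + 2k3 + k4): x = -1.2510, y = -0.6372, dx/dtau = -1.0019, dy/dtau = 0.1018

Answer: x = -1.2510, y = -0.6372, dx/dtau = -1.0019, dy/dtau = 0.1018


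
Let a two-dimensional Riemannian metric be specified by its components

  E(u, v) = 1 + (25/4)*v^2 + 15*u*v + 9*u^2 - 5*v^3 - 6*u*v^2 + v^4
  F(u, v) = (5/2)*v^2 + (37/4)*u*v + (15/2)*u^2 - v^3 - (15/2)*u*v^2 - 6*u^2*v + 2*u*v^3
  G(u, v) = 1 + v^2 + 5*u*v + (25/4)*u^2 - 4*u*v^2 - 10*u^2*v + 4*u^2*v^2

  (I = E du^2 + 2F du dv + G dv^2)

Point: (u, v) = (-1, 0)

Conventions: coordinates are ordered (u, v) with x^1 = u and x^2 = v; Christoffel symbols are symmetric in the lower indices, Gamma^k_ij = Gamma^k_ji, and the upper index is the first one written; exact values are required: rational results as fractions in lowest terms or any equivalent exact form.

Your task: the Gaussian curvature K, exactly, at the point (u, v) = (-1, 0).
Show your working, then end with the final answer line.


E = 10, F = 15/2, G = 29/4, EG - F^2 = 65/4 at the point
E_u = -18, E_v = -15, F_u = -15, F_v = -61/4, G_u = -25/2, G_v = -15
E_vv = 49/2, F_uv = 85/4, G_uu = 25/2
Compute both Brioschi determinants and normalise by (EG - F^2)^2.
M1 = [[-E_vv/2 + F_uv - G_uu/2, E_u/2, F_u - E_v/2], [F_v - G_u/2, E, F], [G_v/2, F, G]] = [[11/4, -9, -15/2], [-9, 10, 15/2], [-15/2, 15/2, 29/4]]; det M1 = -1481/16
M2 = [[0, E_v/2, G_u/2], [E_v/2, E, F], [G_u/2, F, G]] = [[0, -15/2, -25/4], [-15/2, 10, 15/2], [-25/4, 15/2, 29/4]]; det M2 = -1525/16
det M1 - det M2 = 11/4; K = 11/4 / (65/4)^2 = 44/4225

Answer: K = 44/4225


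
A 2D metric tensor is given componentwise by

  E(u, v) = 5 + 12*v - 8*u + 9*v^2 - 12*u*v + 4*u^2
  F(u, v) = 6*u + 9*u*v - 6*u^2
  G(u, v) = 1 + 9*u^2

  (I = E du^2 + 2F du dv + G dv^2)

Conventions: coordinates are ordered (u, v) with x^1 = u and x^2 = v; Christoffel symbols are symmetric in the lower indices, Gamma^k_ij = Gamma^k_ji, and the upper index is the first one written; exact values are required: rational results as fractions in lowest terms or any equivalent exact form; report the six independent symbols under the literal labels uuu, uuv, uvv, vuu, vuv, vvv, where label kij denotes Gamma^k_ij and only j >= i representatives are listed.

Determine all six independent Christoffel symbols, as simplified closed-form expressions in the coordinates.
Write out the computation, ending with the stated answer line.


E = 5 + 12*v - 8*u + 9*v^2 - 12*u*v + 4*u^2; F = 6*u + 9*u*v - 6*u^2; G = 1 + 9*u^2
Gamma^k_ij = (1/2) g^{kl} (d_i g_jl + d_j g_il - d_l g_ij), with g^inv = (1/(EG-F^2)) [[G, -F], [-F, E]]
first partials: E_u = -8 - 12*v + 8*u, E_v = 12 + 18*v - 12*u, F_u = 6 + 9*v - 12*u, F_v = 9*u, G_u = 18*u, G_v = 0
D = EG - F^2 = 5 + 12*v - 8*u + 9*v^2 - 12*u*v + 13*u^2
expanded: Gamma^u_uu = (G E_u - 2F F_u + F E_v)/(2D), Gamma^u_uv = (G E_v - F G_u)/(2D), Gamma^u_vv = (2G F_v - G G_u - F G_v)/(2D), Gamma^v_uu = (2E F_u - E E_v - F E_u)/(2D), Gamma^v_uv = (E G_u - F E_v)/(2D), Gamma^v_vv = (E G_v - 2F F_v + F G_u)/(2D); substitute and cancel common factors

Answer: Gamma_uuu = (4*u - 6*v - 4)/(13*u^2 - 12*u*v - 8*u + 9*v^2 + 12*v + 5), Gamma_uuv = (-6*u + 9*v + 6)/(13*u^2 - 12*u*v - 8*u + 9*v^2 + 12*v + 5), Gamma_uvv = 0, Gamma_vuu = -6*u/(13*u^2 - 12*u*v - 8*u + 9*v^2 + 12*v + 5), Gamma_vuv = 9*u/(13*u^2 - 12*u*v - 8*u + 9*v^2 + 12*v + 5), Gamma_vvv = 0


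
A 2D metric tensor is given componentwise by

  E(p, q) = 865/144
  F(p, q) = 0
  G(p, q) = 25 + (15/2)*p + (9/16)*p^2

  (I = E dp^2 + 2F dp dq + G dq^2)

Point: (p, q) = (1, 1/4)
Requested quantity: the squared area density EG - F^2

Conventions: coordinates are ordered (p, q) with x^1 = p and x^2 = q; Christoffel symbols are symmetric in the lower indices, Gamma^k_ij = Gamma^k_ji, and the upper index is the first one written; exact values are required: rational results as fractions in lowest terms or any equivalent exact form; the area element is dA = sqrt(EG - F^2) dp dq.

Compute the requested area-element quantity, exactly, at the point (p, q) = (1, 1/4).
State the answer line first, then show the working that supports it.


Answer: EG - F^2 = 457585/2304

E = 865/144, F = 0, G = 529/16; EG - F^2 = 457585/2304


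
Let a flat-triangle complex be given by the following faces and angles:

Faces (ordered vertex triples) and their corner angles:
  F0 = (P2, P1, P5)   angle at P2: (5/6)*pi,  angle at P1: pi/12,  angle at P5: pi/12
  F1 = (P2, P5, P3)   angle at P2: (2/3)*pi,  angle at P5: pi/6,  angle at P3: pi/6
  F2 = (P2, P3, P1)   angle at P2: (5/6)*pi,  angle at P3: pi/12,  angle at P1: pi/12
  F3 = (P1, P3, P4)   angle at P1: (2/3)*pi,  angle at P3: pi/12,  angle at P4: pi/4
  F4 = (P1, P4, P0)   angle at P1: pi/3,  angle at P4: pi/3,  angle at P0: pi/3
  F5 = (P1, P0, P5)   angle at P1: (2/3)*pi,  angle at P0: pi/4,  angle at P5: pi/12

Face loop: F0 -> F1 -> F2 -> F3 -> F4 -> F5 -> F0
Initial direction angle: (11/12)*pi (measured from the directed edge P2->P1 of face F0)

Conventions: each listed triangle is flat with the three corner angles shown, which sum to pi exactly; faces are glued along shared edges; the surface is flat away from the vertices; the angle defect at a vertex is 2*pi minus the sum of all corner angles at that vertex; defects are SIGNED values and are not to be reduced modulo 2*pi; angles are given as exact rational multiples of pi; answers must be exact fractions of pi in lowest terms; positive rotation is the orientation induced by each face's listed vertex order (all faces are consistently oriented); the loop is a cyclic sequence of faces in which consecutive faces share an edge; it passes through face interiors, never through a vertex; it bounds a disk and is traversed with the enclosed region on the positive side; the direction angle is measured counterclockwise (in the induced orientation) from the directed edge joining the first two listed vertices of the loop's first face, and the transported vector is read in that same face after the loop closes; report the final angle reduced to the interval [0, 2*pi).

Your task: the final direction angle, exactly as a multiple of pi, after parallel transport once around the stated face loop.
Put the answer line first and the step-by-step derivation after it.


Answer: final direction angle = (3/4)*pi

enclosed vertex P1: corner angles sum to (11/6)*pi, defect = 2*pi - (11/6)*pi = pi/6
enclosed vertex P2: corner angles sum to (7/3)*pi, defect = 2*pi - (7/3)*pi = -pi/3
by Gauss-Bonnet the loop rotates the vector by the enclosed defect sum (positive orientation, mod 2*pi)
final angle = (11/12)*pi - pi/6 = (3/4)*pi (mod 2*pi)


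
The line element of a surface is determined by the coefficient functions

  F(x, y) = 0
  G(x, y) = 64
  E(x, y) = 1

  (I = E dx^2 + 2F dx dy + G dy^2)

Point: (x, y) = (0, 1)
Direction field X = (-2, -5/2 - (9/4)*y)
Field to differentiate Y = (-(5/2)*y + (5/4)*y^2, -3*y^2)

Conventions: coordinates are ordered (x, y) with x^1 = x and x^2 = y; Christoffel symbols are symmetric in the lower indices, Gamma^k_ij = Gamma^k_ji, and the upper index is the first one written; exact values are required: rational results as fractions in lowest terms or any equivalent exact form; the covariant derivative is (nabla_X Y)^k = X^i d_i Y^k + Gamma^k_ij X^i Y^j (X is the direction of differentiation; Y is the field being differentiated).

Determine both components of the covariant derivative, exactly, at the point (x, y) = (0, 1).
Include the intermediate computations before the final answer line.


E = 1, F = 0, G = 64 at the point
E_x = 0, E_y = 0, F_x = 0, F_y = 0, G_x = 0, G_y = 0
EG - F^2 = 64;  g^inv = (1/64) * [[64, 0], [0, 1]]
first-kind symbols [ij,l] = (1/2)(d_i g_jl + d_j g_il - d_l g_ij): [xx,x] = E_x/2 = 0, [xx,y] = F_x - E_y/2 = 0, [xy,x] = E_y/2 = 0, [xy,y] = G_x/2 = 0, [yy,x] = F_y - G_x/2 = 0, [yy,y] = G_y/2 = 0
Gamma^x_ij = (G*[ij,x] - F*[ij,y])/(EG - F^2), Gamma^y_ij = (E*[ij,y] - F*[ij,x])/(EG - F^2)
Gamma_xxx = 0, Gamma_xxy = 0, Gamma_xyy = 0, Gamma_yxx = 0, Gamma_yxy = 0, Gamma_yyy = 0
X = (-2, -19/4), Y = (-5/4, -3) at the point

Answer: (nabla_X Y)^x = 0, (nabla_X Y)^y = 57/2


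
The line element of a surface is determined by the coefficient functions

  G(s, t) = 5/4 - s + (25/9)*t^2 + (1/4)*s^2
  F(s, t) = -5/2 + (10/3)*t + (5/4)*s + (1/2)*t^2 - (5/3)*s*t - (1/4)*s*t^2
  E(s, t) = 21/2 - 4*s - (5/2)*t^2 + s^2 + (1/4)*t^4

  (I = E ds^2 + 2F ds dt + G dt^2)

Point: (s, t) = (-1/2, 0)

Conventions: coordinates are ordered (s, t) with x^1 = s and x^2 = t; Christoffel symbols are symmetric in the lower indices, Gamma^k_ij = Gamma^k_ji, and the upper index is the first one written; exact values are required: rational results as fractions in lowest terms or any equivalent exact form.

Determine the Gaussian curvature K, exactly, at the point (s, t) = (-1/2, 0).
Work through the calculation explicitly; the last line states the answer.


E = 51/4, F = -25/8, G = 29/16, EG - F^2 = 427/32 at the point
E_s = -5, E_t = 0, F_s = 5/4, F_t = 25/6, G_s = -5/4, G_t = 0
E_tt = -5, F_st = -5/3, G_ss = 1/2
The intrinsic route: Brioschi's K = (det M1 - det M2)/(EG - F^2)^2.
M1 = [[-E_tt/2 + F_st - G_ss/2, E_s/2, F_s - E_t/2], [F_t - G_s/2, E, F], [G_t/2, F, G]] = [[7/12, -5/2, 5/4], [115/24, 51/4, -25/8], [0, -25/8, 29/16]]; det M1 = 4139/384
M2 = [[0, E_t/2, G_s/2], [E_t/2, E, F], [G_s/2, F, G]] = [[0, 0, -5/8], [0, 51/4, -25/8], [-5/8, -25/8, 29/16]]; det M2 = -1275/256
det M1 - det M2 = 12103/768; K = 12103/768 / (427/32)^2 = 988/11163

Answer: K = 988/11163


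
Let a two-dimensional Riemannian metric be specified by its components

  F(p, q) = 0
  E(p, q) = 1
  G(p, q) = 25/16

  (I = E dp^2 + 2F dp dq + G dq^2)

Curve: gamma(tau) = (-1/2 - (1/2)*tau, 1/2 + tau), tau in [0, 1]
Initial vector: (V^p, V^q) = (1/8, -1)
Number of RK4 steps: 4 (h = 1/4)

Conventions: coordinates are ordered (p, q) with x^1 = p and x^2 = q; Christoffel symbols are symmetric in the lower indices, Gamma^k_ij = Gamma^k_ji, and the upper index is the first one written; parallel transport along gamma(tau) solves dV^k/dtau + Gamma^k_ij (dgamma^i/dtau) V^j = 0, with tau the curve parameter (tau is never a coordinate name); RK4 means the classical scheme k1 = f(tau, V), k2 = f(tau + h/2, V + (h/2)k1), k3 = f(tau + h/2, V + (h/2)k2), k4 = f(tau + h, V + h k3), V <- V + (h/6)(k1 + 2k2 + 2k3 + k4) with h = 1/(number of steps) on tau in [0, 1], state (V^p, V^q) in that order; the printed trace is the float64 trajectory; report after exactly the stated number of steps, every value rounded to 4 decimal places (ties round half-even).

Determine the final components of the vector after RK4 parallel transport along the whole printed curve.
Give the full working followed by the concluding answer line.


gamma'(tau) = (-1/2, 1); f(tau, V)^k = -Gamma^k_ij(gamma(tau)) gamma'^i(tau) V^j; h = 1/4; intermediate values shown to 6 dp
curve data and Christoffel symbols at the stage parameters:
  tau = 0.000000: gamma = (-0.500000, 0.500000), gamma' = (-0.500000, 1.000000); Gamma_ppp = 0.000000, Gamma_ppq = 0.000000, Gamma_pqq = 0.000000, Gamma_qpp = 0.000000, Gamma_qpq = 0.000000, Gamma_qqq = 0.000000
  tau = 0.125000: gamma = (-0.562500, 0.625000), gamma' = (-0.500000, 1.000000); Gamma_ppp = 0.000000, Gamma_ppq = 0.000000, Gamma_pqq = 0.000000, Gamma_qpp = 0.000000, Gamma_qpq = 0.000000, Gamma_qqq = 0.000000
  tau = 0.250000: gamma = (-0.625000, 0.750000), gamma' = (-0.500000, 1.000000); Gamma_ppp = 0.000000, Gamma_ppq = 0.000000, Gamma_pqq = 0.000000, Gamma_qpp = 0.000000, Gamma_qpq = 0.000000, Gamma_qqq = 0.000000
  tau = 0.375000: gamma = (-0.687500, 0.875000), gamma' = (-0.500000, 1.000000); Gamma_ppp = 0.000000, Gamma_ppq = 0.000000, Gamma_pqq = 0.000000, Gamma_qpp = 0.000000, Gamma_qpq = 0.000000, Gamma_qqq = 0.000000
  tau = 0.500000: gamma = (-0.750000, 1.000000), gamma' = (-0.500000, 1.000000); Gamma_ppp = 0.000000, Gamma_ppq = 0.000000, Gamma_pqq = 0.000000, Gamma_qpp = 0.000000, Gamma_qpq = 0.000000, Gamma_qqq = 0.000000
  tau = 0.625000: gamma = (-0.812500, 1.125000), gamma' = (-0.500000, 1.000000); Gamma_ppp = 0.000000, Gamma_ppq = 0.000000, Gamma_pqq = 0.000000, Gamma_qpp = 0.000000, Gamma_qpq = 0.000000, Gamma_qqq = 0.000000
  tau = 0.750000: gamma = (-0.875000, 1.250000), gamma' = (-0.500000, 1.000000); Gamma_ppp = 0.000000, Gamma_ppq = 0.000000, Gamma_pqq = 0.000000, Gamma_qpp = 0.000000, Gamma_qpq = 0.000000, Gamma_qqq = 0.000000
  tau = 0.875000: gamma = (-0.937500, 1.375000), gamma' = (-0.500000, 1.000000); Gamma_ppp = 0.000000, Gamma_ppq = 0.000000, Gamma_pqq = 0.000000, Gamma_qpp = 0.000000, Gamma_qpq = 0.000000, Gamma_qqq = 0.000000
  tau = 1.000000: gamma = (-1.000000, 1.500000), gamma' = (-0.500000, 1.000000); Gamma_ppp = 0.000000, Gamma_ppq = 0.000000, Gamma_pqq = 0.000000, Gamma_qpp = 0.000000, Gamma_qpq = 0.000000, Gamma_qqq = 0.000000
step 0: V^p = 0.1250, V^q = -1.0000
step 1: k1 = (0.000000, 0.000000), k2 = (0.000000, 0.000000), k3 = (0.000000, 0.000000), k4 = (0.000000, 0.000000); V <- V + (h/6)(k1 + 2k2 + 2k3 + k4): V^p = 0.1250, V^q = -1.0000
step 2: k1 = (0.000000, 0.000000), k2 = (0.000000, 0.000000), k3 = (0.000000, 0.000000), k4 = (0.000000, 0.000000); V <- V + (h/6)(k1 + 2k2 + 2k3 + k4): V^p = 0.1250, V^q = -1.0000
step 3: k1 = (0.000000, 0.000000), k2 = (0.000000, 0.000000), k3 = (0.000000, 0.000000), k4 = (0.000000, 0.000000); V <- V + (h/6)(k1 + 2k2 + 2k3 + k4): V^p = 0.1250, V^q = -1.0000
step 4: k1 = (0.000000, 0.000000), k2 = (0.000000, 0.000000), k3 = (0.000000, 0.000000), k4 = (0.000000, 0.000000); V <- V + (h/6)(k1 + 2k2 + 2k3 + k4): V^p = 0.1250, V^q = -1.0000

Answer: V^p = 0.1250, V^q = -1.0000


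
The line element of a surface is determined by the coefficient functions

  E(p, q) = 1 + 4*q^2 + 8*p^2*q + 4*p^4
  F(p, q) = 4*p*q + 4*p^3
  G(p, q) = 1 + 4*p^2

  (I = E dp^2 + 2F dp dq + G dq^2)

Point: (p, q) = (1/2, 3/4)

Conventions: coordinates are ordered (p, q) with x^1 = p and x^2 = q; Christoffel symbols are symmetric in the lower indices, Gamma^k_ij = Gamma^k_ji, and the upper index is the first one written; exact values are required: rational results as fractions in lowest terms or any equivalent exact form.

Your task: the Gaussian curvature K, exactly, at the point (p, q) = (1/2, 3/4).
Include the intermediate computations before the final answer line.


E = 5, F = 2, G = 2, EG - F^2 = 6 at the point
E_p = 8, E_q = 8, F_p = 6, F_q = 2, G_p = 4, G_q = 0
E_qq = 8, F_pq = 4, G_pp = 8
Compute both Brioschi determinants and normalise by (EG - F^2)^2.
M1 = [[-E_qq/2 + F_pq - G_pp/2, E_p/2, F_p - E_q/2], [F_q - G_p/2, E, F], [G_q/2, F, G]] = [[-4, 4, 2], [0, 5, 2], [0, 2, 2]]; det M1 = -24
M2 = [[0, E_q/2, G_p/2], [E_q/2, E, F], [G_p/2, F, G]] = [[0, 4, 2], [4, 5, 2], [2, 2, 2]]; det M2 = -20
det M1 - det M2 = -4; K = -4 / (6)^2 = -1/9

Answer: K = -1/9


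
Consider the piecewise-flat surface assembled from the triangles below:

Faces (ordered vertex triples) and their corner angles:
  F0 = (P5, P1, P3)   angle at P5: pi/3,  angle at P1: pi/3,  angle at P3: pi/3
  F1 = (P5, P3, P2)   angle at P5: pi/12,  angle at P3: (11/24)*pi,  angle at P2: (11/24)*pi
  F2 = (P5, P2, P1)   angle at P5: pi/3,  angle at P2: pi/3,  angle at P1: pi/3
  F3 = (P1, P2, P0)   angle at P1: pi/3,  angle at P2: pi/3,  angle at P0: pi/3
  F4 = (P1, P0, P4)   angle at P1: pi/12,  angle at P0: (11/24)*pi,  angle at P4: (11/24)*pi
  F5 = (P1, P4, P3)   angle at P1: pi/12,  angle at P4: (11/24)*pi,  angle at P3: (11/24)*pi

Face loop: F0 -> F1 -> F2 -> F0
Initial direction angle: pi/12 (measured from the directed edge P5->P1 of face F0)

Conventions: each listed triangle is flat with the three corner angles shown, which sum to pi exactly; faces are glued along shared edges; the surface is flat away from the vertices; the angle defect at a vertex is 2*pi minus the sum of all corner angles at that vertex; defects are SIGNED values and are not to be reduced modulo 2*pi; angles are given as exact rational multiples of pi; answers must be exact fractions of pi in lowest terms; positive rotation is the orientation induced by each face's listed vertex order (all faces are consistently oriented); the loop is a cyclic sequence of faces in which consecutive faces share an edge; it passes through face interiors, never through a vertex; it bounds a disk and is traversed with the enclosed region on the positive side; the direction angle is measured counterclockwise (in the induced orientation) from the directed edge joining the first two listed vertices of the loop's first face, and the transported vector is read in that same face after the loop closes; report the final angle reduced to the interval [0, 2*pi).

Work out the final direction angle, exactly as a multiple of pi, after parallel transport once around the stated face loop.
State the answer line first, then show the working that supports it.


Answer: final direction angle = (4/3)*pi

enclosed vertex P5: corner angles sum to (3/4)*pi, defect = 2*pi - (3/4)*pi = (5/4)*pi
summing the enclosed defects onto the initial angle, mod 2*pi in the induced orientation:
final angle = pi/12 + (5/4)*pi = (4/3)*pi (mod 2*pi)


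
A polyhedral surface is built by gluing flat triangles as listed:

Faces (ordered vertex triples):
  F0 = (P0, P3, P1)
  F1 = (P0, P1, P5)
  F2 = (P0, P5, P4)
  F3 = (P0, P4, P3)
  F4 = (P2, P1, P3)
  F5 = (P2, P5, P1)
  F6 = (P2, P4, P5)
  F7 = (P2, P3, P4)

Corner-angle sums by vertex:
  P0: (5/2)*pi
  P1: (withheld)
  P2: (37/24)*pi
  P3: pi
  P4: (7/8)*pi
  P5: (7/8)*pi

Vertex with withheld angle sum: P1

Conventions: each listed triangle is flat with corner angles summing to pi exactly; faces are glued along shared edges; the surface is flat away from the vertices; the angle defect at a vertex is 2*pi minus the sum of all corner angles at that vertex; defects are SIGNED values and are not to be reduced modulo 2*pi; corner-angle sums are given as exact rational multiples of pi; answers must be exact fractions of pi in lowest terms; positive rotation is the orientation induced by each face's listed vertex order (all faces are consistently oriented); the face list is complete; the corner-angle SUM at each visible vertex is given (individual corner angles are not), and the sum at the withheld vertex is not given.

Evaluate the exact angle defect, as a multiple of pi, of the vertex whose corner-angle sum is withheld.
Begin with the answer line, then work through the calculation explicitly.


Answer: defect(P1) = (19/24)*pi

V = 6, E = 12, F = 8; chi = V - E + F = 2
Gauss-Bonnet: total defect = 2*pi*chi = 4*pi; visible defects sum to (77/24)*pi
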